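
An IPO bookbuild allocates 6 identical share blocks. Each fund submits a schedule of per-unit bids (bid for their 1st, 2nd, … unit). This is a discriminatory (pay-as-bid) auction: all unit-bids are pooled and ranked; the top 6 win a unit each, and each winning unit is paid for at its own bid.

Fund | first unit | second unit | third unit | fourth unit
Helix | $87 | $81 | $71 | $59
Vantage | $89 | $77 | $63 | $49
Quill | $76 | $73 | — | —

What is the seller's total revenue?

Merging the schedules and taking the best 6: 89 (Vantage-1), 87 (Helix-1), 81 (Helix-2), 77 (Vantage-2), 76 (Quill-1), 73 (Quill-2)
Next rejected bid: $71 (not a price — pay-as-bid).
Each winning unit pays its own bid.
Revenue = 89 + 87 + 81 + 77 + 76 + 73 = $483.

Total revenue: $483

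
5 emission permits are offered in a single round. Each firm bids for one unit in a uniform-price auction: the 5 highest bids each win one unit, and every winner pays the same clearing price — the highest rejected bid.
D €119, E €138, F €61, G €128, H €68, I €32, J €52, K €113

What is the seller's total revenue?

Total revenue: €305

Ordering the bids: 138 (E), 128 (G), 119 (D), 113 (K), 68 (H), 61 (F), 52 (J), …
Winners (5 units): E, G, D, K, H.
Clearing price = highest rejected bid = €61.
Total revenue = 5 × €61 = €305.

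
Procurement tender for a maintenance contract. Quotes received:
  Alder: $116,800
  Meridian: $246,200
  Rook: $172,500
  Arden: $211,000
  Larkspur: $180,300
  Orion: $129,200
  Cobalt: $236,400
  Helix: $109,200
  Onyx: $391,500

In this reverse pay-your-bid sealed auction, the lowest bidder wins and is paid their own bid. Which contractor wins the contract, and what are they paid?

Bids in order: 109,200 (Helix) < 116,800 (Alder) < 129,200 (Orion) < 172,500 (Rook) < 180,300 (Larkspur) < 211,000 (Arden) < …
Helix is lowest → is paid own bid, $109,200.

Helix is paid $109,200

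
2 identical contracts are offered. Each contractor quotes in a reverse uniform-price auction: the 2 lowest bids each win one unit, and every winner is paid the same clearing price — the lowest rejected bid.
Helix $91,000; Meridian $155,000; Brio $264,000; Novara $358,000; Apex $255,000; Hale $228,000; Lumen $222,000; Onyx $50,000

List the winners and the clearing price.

Ordering the bids: 50,000 (Onyx), 91,000 (Helix), 155,000 (Meridian), 222,000 (Lumen), …
Winners (2 units): Onyx, Helix.
Clearing price = lowest rejected bid = $155,000.

Onyx, Helix; each is paid $155,000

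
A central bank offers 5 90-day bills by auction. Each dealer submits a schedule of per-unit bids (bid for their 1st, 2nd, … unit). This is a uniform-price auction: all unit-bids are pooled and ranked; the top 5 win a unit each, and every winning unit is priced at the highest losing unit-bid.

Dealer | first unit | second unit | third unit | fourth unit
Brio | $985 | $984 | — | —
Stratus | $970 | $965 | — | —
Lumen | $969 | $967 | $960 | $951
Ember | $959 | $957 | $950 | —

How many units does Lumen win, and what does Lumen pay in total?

Lumen: 2 units, pays $1,930

Pooled unit-bids ranked (top 5): 985 (Brio-1), 984 (Brio-2), 970 (Stratus-1), 969 (Lumen-1), 967 (Lumen-2)
First bid not allocated: $965.
Lumen wins 2 unit(s) at $965 each.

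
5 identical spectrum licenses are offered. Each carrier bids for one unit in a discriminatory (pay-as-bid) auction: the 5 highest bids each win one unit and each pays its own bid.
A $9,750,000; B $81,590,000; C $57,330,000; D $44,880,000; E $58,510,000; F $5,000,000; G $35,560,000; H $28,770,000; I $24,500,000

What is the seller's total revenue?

Ordering the bids: 81,590,000 (B), 58,510,000 (E), 57,330,000 (C), 44,880,000 (D), 35,560,000 (G), 28,770,000 (H), 24,500,000 (I), …
Winners (5 units): B, E, C, D, G.
Total revenue = 81,590,000 + 58,510,000 + 57,330,000 + 44,880,000 + 35,560,000 = $277,870,000.

Total revenue: $277,870,000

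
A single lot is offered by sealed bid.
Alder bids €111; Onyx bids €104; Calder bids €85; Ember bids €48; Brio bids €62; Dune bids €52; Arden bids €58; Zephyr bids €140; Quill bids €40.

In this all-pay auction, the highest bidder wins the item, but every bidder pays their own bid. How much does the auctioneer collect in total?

Bids ranked: 140 (Zephyr) > 111 (Alder) > 104 (Onyx) > 85 (Calder) > 62 (Brio) > 58 (Arden) > …
Zephyr wins with the top bid; all bids are sunk regardless.
Every bidder forfeits their bid regardless of winning.
Revenue = 111 + 104 + 85 + 48 + 62 + 52 + 58 + 140 + 40 = €700.

Total revenue: €700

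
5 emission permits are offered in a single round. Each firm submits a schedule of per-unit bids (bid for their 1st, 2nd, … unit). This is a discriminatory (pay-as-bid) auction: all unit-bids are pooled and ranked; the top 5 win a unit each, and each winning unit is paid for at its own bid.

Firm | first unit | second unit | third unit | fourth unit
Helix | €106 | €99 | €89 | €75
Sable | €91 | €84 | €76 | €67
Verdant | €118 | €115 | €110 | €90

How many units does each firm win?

All unit-bids, highest first — top 5: 118 (Verdant-1), 115 (Verdant-2), 110 (Verdant-3), 106 (Helix-1), 99 (Helix-2)
Next rejected bid: €91 (not a price — pay-as-bid).
Allocation: Helix 2, Verdant 3.

Helix 2, Verdant 3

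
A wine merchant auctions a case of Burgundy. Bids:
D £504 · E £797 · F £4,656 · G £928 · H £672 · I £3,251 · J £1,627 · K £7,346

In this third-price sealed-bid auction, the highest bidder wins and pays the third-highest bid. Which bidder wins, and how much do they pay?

Rule: the highest bidder wins and pays the third-highest bid.
Bids ranked: 7,346 (K) > 4,656 (F) > 3,251 (I) > 1,627 (J) > 928 (G) > 797 (E) > …
K wins; payment is bid #3 in the ranking = £3,251.

K pays £3,251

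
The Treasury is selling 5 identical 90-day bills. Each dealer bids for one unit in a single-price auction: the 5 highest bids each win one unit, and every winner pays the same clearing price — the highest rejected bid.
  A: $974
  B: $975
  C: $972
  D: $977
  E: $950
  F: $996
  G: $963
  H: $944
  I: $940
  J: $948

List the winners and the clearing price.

F, D, B, A, C; each pays $963

Ordering the bids: 996 (F), 977 (D), 975 (B), 974 (A), 972 (C), 963 (G), 950 (E), …
Top 5: F, D, B, A, C.
First losing bid is G's $963, which sets the uniform price.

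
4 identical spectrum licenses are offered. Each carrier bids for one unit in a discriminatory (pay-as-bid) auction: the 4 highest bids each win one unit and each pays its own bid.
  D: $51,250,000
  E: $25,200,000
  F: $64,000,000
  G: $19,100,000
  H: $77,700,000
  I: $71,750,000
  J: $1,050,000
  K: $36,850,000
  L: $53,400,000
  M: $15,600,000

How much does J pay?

Sorting: 77,700,000 (H), 71,750,000 (I), 64,000,000 (F), 53,400,000 (L), 51,250,000 (D), 36,850,000 (K), …
Top 4: H, I, F, L.
J does not win → $0.

J pays $0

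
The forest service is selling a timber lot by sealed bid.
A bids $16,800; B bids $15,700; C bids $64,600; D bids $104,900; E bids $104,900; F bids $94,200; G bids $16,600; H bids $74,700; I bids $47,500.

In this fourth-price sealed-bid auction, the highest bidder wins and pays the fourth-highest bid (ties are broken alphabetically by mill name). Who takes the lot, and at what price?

Bids ranked: 104,900 (D) > 104,900 (E) > 94,200 (F) > 74,700 (H) > 64,600 (C) > 47,500 (I) > …
D and E tie at $104,900; tie-break gives it to D.
D wins; payment is bid #4 in the ranking = $74,700.

D pays $74,700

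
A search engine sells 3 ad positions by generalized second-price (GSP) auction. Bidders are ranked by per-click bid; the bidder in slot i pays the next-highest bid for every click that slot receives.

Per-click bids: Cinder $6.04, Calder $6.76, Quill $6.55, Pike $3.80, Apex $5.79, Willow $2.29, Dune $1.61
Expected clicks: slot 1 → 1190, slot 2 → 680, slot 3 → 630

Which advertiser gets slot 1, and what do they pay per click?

Calder; $6.55 per click

Per-click bids in order: $6.76 (Calder) > $6.55 (Quill) > $6.04 (Cinder) > $5.79 (Apex) > …
Slot 1 goes to the first-ranked bidder, Calder, who pays the next bid down: $6.55/click.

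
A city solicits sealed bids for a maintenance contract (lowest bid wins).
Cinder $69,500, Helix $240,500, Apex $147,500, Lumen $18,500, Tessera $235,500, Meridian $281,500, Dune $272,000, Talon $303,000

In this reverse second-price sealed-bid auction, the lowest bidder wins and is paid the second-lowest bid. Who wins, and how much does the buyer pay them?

Lumen is paid $69,500

Reverse second-price sealed-bid auction: the lowest bidder wins and is paid the second-lowest bid.
Bids ranked: 18,500 (Lumen) < 69,500 (Cinder) < 147,500 (Apex) < 235,500 (Tessera) < 240,500 (Helix) < 272,000 (Dune) < …
Lumen wins with the lowest bid; price is set by the runner-up at $69,500.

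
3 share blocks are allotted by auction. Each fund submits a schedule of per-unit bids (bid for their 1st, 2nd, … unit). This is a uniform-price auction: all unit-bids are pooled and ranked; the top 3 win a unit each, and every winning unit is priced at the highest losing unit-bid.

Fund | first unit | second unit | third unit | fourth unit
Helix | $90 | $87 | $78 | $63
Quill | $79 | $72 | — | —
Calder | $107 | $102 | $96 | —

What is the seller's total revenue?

Merging the schedules and taking the best 3: 107 (Calder-1), 102 (Calder-2), 96 (Calder-3)
Highest rejected unit-bid = $90.
Allocation: Calder 3. Every unit priced at $90.
Revenue = 3 × 90 = $270.

Total revenue: $270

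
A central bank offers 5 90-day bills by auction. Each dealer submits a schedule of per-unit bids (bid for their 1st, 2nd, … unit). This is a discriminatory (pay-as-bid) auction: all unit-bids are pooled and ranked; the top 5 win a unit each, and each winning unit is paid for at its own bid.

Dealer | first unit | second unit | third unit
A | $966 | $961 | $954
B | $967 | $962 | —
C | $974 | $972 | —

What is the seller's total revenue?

All unit-bids, highest first — top 5: 974 (C-1), 972 (C-2), 967 (B-1), 966 (A-1), 962 (B-2)
Next rejected bid: $961 (not a price — pay-as-bid).
Each winning unit pays its own bid.
Revenue = 974 + 972 + 967 + 966 + 962 = $4,841.

Total revenue: $4,841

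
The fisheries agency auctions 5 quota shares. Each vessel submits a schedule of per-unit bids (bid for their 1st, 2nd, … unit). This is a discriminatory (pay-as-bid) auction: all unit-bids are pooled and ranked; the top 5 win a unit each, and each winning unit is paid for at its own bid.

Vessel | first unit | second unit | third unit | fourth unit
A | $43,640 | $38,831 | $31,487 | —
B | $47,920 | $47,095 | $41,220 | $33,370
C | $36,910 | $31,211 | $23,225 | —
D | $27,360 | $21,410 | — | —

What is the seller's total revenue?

Total revenue: $218,706

All unit-bids, highest first — top 5: 47,920 (B-1), 47,095 (B-2), 43,640 (A-1), 41,220 (B-3), 38,831 (A-2)
Next rejected bid: $36,910 (not a price — pay-as-bid).
Each winning unit pays its own bid.
Revenue = 47,920 + 47,095 + 43,640 + 41,220 + 38,831 = $218,706.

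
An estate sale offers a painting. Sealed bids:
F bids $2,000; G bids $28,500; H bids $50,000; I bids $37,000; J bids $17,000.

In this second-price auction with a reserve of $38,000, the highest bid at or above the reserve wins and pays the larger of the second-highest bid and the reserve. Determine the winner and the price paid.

Sorting bids: 50,000 (H) > 37,000 (I) > 28,500 (G) > 17,000 (J) > 2,000 (F)
H has the top bid at or above the reserve ($50,000).
Second-highest bid $37,000 is below the reserve $38,000, so the reserve binds → payment $38,000.

H pays $38,000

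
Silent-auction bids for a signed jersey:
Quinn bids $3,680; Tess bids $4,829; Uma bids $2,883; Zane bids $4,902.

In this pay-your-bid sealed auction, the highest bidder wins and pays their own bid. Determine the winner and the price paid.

Zane pays $4,902

Sorting bids: 4,902 (Zane) > 4,829 (Tess) > 3,680 (Quinn) > 2,883 (Uma)
First-price: Zane pays what they bid, $4,902.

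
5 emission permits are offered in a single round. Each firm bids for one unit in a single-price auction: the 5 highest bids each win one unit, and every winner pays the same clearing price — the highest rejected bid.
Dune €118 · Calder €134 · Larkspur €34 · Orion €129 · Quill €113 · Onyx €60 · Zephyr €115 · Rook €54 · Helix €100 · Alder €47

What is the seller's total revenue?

Ordering the bids: 134 (Calder), 129 (Orion), 118 (Dune), 115 (Zephyr), 113 (Quill), 100 (Helix), 60 (Onyx), …
The 5 highest are Calder, Orion, Dune, Zephyr, Quill.
Clearing price = highest rejected bid = €100.
Total revenue = 5 × €100 = €500.

Total revenue: €500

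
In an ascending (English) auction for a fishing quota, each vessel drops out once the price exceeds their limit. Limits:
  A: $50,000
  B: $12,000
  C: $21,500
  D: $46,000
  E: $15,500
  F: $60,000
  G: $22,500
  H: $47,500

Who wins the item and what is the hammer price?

Rule: the price rises until one bidder remains; the winner pays the price at which the last rival dropped out.
Limits in order: 60,000 (F) > 50,000 (A) > 47,500 (H) > 46,000 (D) > 22,500 (G) > 21,500 (C) > …
Once the price passes $50,000, only F is left; the hammer falls at A's limit of $50,000.

F wins at $50,000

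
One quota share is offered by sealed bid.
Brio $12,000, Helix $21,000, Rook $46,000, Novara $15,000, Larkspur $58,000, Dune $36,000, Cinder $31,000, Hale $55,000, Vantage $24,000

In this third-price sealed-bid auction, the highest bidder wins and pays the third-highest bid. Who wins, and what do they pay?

Larkspur pays $46,000

Rule: the highest bidder wins and pays the third-highest bid.
Sorting bids: 58,000 (Larkspur) > 55,000 (Hale) > 46,000 (Rook) > 36,000 (Dune) > 31,000 (Cinder) > 24,000 (Vantage) > …
Larkspur wins; payment is bid #3 in the ranking = $46,000.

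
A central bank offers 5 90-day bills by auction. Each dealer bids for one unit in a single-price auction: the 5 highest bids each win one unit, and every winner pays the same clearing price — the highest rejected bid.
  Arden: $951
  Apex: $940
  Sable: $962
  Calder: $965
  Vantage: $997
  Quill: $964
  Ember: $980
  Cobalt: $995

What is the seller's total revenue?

Total revenue: $4,810

Sorting: 997 (Vantage), 995 (Cobalt), 980 (Ember), 965 (Calder), 964 (Quill), 962 (Sable), 951 (Arden), …
The 5 highest are Vantage, Cobalt, Ember, Calder, Quill.
Clearing price = highest rejected bid = $962.
Total revenue = 5 × $962 = $4,810.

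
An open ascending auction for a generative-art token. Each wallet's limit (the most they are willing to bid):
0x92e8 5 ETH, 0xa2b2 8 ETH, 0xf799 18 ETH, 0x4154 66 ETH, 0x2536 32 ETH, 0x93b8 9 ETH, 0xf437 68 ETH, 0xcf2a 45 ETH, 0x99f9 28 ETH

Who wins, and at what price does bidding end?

0xf437 wins at 66 ETH

Limits ranked: 68 (0xf437) > 66 (0x4154) > 45 (0xcf2a) > 32 (0x2536) > 28 (0x99f9) > 18 (0xf799) > …
Once the price passes 66 ETH, only 0xf437 is left; the hammer falls at 0x4154's limit of 66 ETH.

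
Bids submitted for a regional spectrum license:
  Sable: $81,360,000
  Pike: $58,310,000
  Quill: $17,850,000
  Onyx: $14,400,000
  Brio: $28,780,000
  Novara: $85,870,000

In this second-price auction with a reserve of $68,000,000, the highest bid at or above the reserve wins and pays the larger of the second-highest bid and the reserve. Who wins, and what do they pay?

Novara pays $81,360,000

Second-price auction with a reserve of $68,000,000: the highest bid at or above the reserve wins and pays the larger of the second-highest bid and the reserve.
Bids ranked: 85,870,000 (Novara) > 81,360,000 (Sable) > 58,310,000 (Pike) > 28,780,000 (Brio) > 17,850,000 (Quill) > 14,400,000 (Onyx)
Novara has the top bid at or above the reserve ($85,870,000).
max(second-highest $81,360,000, reserve $68,000,000) = $81,360,000; the reserve does not bind.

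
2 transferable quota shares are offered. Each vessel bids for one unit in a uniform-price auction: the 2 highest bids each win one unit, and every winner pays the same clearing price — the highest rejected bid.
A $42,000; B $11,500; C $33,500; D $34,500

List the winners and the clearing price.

A, D; each pays $33,500

Ordering the bids: 42,000 (A), 34,500 (D), 33,500 (C), 11,500 (B)
Top 2: A, D.
First losing bid is C's $33,500, which sets the uniform price.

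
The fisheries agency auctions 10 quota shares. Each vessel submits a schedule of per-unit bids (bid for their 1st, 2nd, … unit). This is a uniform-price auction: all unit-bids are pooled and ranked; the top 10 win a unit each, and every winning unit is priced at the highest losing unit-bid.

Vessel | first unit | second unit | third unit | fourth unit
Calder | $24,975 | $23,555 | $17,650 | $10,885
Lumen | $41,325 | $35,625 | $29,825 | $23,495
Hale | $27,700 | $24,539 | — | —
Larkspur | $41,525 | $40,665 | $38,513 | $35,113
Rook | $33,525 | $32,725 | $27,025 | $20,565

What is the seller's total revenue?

Total revenue: $270,250

All unit-bids, highest first — top 10: 41,525 (Larkspur-1), 41,325 (Lumen-1), 40,665 (Larkspur-2), 38,513 (Larkspur-3), 35,625 (Lumen-2), 35,113 (Larkspur-4), 33,525 (Rook-1), 32,725 (Rook-2), 29,825 (Lumen-3), 27,700 (Hale-1)
Highest rejected unit-bid = $27,025.
Allocation: Hale 1, Larkspur 4, Lumen 3, Rook 2. Every unit priced at $27,025.
Revenue = 10 × 27,025 = $270,250.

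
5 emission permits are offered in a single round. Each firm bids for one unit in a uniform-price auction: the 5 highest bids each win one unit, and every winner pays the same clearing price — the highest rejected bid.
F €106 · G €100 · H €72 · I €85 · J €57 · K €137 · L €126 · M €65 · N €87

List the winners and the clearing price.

Ordering the bids: 137 (K), 126 (L), 106 (F), 100 (G), 87 (N), 85 (I), 72 (H), …
The 5 highest are K, L, F, G, N.
Highest unsuccessful bid: €85 → clearing price.

K, L, F, G, N; each pays €85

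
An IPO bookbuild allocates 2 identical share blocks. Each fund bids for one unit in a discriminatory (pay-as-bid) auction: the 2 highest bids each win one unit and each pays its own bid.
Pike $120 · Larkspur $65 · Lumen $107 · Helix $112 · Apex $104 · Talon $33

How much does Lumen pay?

Ordering the bids: 120 (Pike), 112 (Helix), 107 (Lumen), 104 (Apex), …
Winners (2 units): Pike, Helix.
Lumen does not win → $0.

Lumen pays $0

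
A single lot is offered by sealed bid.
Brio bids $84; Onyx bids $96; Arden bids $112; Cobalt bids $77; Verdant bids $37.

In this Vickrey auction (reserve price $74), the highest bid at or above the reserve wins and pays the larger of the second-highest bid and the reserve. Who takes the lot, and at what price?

Arden pays $96

Bids ranked: 112 (Arden) > 96 (Onyx) > 84 (Brio) > 77 (Cobalt) > 37 (Verdant)
Arden has the top bid at or above the reserve ($112).
Second-highest bid $96 exceeds the reserve $74 → payment $96.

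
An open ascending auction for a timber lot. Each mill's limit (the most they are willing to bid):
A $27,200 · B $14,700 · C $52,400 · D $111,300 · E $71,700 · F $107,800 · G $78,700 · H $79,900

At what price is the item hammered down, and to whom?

D wins at $107,800

Limits ranked: 111,300 (D) > 107,800 (F) > 79,900 (H) > 78,700 (G) > 71,700 (E) > 52,400 (C) > …
Once the price passes $107,800, only D is left; the hammer falls at F's limit of $107,800.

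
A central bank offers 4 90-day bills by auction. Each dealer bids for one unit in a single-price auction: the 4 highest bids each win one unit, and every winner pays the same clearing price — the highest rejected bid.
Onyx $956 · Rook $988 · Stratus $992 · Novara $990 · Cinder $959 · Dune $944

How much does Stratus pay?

Stratus pays $956

Sorting: 992 (Stratus), 990 (Novara), 988 (Rook), 959 (Cinder), 956 (Onyx), 944 (Dune)
Top 4: Stratus, Novara, Rook, Cinder.
First losing bid is Onyx's $956, which sets the uniform price.
Stratus wins → pays $956.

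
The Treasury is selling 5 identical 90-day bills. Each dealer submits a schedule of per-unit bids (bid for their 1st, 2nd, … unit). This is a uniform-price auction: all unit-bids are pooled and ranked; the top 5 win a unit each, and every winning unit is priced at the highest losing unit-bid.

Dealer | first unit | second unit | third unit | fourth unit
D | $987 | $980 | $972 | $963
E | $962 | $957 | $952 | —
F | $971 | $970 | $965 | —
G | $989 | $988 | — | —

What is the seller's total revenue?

All unit-bids, highest first — top 5: 989 (G-1), 988 (G-2), 987 (D-1), 980 (D-2), 972 (D-3)
Highest rejected unit-bid = $971.
Allocation: D 3, G 2. Every unit priced at $971.
Revenue = 5 × 971 = $4,855.

Total revenue: $4,855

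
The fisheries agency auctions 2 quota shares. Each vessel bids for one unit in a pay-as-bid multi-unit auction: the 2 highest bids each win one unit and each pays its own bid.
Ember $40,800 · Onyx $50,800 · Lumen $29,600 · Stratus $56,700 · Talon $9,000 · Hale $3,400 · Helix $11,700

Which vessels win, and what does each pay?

Bids ranked high→low: 56,700 (Stratus), 50,800 (Onyx), 40,800 (Ember), 29,600 (Lumen), …
The 2 highest are Stratus, Onyx.
Each winner pays its own bid: Stratus $56,700, Onyx $50,800.

Stratus $56,700, Onyx $50,800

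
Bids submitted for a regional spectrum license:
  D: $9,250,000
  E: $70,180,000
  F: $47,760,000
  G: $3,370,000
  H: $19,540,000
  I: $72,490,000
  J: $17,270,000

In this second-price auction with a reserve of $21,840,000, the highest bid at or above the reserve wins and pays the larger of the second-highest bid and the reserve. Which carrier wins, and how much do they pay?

Second-price auction with a reserve of $21,840,000: the highest bid at or above the reserve wins and pays the larger of the second-highest bid and the reserve.
Bids in order: 72,490,000 (I) > 70,180,000 (E) > 47,760,000 (F) > 19,540,000 (H) > 17,270,000 (J) > 9,250,000 (D) > …
Highest eligible bid: I at $72,490,000.
Second-highest bid $70,180,000 exceeds the reserve $21,840,000 → payment $70,180,000.

I pays $70,180,000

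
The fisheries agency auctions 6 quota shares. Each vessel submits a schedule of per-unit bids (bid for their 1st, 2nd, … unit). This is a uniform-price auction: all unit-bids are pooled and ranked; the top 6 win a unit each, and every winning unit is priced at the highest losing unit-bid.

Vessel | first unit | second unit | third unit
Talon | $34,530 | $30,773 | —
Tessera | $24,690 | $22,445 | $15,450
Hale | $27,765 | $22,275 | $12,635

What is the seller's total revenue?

Pooled unit-bids ranked (top 6): 34,530 (Talon-1), 30,773 (Talon-2), 27,765 (Hale-1), 24,690 (Tessera-1), 22,445 (Tessera-2), 22,275 (Hale-2)
Highest rejected unit-bid = $15,450.
Allocation: Hale 2, Talon 2, Tessera 2. Every unit priced at $15,450.
Revenue = 6 × 15,450 = $92,700.

Total revenue: $92,700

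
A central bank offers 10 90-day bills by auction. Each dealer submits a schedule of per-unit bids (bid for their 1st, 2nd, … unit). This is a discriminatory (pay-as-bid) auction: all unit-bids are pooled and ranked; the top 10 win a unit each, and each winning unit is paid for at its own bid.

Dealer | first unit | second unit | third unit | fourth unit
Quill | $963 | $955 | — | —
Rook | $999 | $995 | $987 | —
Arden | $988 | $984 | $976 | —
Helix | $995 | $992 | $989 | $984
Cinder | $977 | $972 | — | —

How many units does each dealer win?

Arden 2, Cinder 1, Helix 4, Rook 3

All unit-bids, highest first — top 10: 999 (Rook-1), 995 (Rook-2), 995 (Helix-1), 992 (Helix-2), 989 (Helix-3), 988 (Arden-1), 987 (Rook-3), 984 (Arden-2), 984 (Helix-4), 977 (Cinder-1)
Next rejected bid: $976 (not a price — pay-as-bid).
Allocation: Arden 2, Cinder 1, Helix 4, Rook 3.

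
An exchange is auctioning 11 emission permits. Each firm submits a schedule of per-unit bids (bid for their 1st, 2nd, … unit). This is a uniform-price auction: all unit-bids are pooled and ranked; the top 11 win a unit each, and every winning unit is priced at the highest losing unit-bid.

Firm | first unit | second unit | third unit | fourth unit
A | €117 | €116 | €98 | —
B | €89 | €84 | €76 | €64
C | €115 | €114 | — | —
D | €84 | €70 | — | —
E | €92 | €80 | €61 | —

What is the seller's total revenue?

Total revenue: €770

Merging the schedules and taking the best 11: 117 (A-1), 116 (A-2), 115 (C-1), 114 (C-2), 98 (A-3), 92 (E-1), 89 (B-1), 84 (B-2), 84 (D-1), 80 (E-2), 76 (B-3)
First bid not allocated: €70.
Allocation: A 3, B 3, C 2, D 1, E 2. Every unit priced at €70.
Revenue = 11 × 70 = €770.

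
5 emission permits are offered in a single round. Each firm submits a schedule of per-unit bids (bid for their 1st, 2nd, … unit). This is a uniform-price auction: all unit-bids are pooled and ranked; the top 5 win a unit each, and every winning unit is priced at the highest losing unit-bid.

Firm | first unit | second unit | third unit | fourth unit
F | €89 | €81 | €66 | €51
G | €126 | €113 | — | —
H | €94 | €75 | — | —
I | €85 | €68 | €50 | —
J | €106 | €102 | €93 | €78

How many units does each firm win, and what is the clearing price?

Pooled unit-bids ranked (top 5): 126 (G-1), 113 (G-2), 106 (J-1), 102 (J-2), 94 (H-1)
The (k+1)-th unit-bid is €93.
Allocation: G 2, H 1, J 2.

G 2, H 1, J 2; clearing price €93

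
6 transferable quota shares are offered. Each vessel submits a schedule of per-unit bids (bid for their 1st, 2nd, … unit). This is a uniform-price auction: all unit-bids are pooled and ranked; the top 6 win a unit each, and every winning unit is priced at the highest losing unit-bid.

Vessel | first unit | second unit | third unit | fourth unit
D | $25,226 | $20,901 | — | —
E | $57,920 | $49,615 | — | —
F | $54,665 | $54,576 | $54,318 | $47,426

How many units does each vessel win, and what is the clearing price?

E 2, F 4; clearing price $25,226

Merging the schedules and taking the best 6: 57,920 (E-1), 54,665 (F-1), 54,576 (F-2), 54,318 (F-3), 49,615 (E-2), 47,426 (F-4)
Highest rejected unit-bid = $25,226.
Allocation: E 2, F 4.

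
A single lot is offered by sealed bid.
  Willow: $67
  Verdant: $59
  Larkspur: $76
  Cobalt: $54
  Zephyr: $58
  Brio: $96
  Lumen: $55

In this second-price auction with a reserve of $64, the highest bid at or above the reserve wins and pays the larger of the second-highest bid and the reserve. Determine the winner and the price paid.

Brio pays $76

Sorting bids: 96 (Brio) > 76 (Larkspur) > 67 (Willow) > 59 (Verdant) > 58 (Zephyr) > 55 (Lumen) > …
Brio has the top bid at or above the reserve ($96).
Second-highest bid $76 exceeds the reserve $64 → payment $76.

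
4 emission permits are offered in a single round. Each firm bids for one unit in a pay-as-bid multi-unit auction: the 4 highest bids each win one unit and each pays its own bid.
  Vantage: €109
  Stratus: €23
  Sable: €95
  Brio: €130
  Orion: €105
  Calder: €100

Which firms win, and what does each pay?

Bids ranked high→low: 130 (Brio), 109 (Vantage), 105 (Orion), 100 (Calder), 95 (Sable), 23 (Stratus)
Winners (4 units): Brio, Vantage, Orion, Calder.
Each winner pays its own bid: Brio €130, Vantage €109, Orion €105, Calder €100.

Brio €130, Vantage €109, Orion €105, Calder €100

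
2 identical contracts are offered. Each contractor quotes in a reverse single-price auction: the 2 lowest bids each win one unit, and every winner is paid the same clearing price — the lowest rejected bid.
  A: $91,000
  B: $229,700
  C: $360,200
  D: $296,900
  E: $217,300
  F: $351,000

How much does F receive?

F is paid $0

Bids ranked low→high: 91,000 (A), 217,300 (E), 229,700 (B), 296,900 (D), …
Winners (2 units): A, E.
Lowest unsuccessful bid: $229,700 → clearing price.
F does not win → is paid $0.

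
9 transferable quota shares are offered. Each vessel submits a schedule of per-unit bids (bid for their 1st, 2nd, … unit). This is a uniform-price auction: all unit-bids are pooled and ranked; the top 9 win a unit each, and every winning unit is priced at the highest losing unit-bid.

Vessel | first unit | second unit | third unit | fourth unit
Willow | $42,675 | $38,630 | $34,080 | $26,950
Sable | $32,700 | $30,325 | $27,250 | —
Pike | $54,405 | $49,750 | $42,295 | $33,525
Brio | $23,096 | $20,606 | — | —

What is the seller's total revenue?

Pooled unit-bids ranked (top 9): 54,405 (Pike-1), 49,750 (Pike-2), 42,675 (Willow-1), 42,295 (Pike-3), 38,630 (Willow-2), 34,080 (Willow-3), 33,525 (Pike-4), 32,700 (Sable-1), 30,325 (Sable-2)
Highest rejected unit-bid = $27,250.
Allocation: Pike 4, Sable 2, Willow 3. Every unit priced at $27,250.
Revenue = 9 × 27,250 = $245,250.

Total revenue: $245,250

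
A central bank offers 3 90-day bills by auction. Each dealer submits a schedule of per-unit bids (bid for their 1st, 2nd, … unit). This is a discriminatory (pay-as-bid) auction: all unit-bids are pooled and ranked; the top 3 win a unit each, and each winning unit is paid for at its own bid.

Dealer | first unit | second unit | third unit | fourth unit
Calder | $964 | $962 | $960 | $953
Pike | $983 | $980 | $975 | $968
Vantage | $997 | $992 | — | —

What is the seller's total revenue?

Merging the schedules and taking the best 3: 997 (Vantage-1), 992 (Vantage-2), 983 (Pike-1)
Next rejected bid: $980 (not a price — pay-as-bid).
Each winning unit pays its own bid.
Revenue = 997 + 992 + 983 = $2,972.

Total revenue: $2,972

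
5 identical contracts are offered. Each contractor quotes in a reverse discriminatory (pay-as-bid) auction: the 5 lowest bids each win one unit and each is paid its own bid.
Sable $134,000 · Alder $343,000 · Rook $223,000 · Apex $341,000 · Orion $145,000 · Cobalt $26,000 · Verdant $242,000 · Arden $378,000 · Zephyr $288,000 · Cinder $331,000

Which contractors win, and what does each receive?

Bids ranked low→high: 26,000 (Cobalt), 134,000 (Sable), 145,000 (Orion), 223,000 (Rook), 242,000 (Verdant), 288,000 (Zephyr), 331,000 (Cinder), …
Winners (5 units): Cobalt, Sable, Orion, Rook, Verdant.
Each winner is paid its own bid: Cobalt $26,000, Sable $134,000, Orion $145,000, Rook $223,000, Verdant $242,000.

Cobalt $26,000, Sable $134,000, Orion $145,000, Rook $223,000, Verdant $242,000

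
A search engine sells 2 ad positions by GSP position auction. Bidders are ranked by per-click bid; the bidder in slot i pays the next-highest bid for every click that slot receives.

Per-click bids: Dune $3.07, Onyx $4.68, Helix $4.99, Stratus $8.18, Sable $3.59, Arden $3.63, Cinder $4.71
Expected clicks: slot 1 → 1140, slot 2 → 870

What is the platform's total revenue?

Total revenue: $9786.30

Sorting advertisers: $8.18 (Stratus) > $4.99 (Helix) > $4.71 (Cinder) > …
Slot 1: Stratus pays $4.99 × 1140 = $5688.60
Slot 2: Helix pays $4.71 × 870 = $4097.70
Total = $9786.30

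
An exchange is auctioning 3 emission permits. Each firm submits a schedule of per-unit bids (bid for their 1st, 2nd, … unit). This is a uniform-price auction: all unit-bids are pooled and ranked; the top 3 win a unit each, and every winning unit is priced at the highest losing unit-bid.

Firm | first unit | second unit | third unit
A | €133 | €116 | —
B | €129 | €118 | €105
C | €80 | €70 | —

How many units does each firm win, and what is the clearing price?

A 1, B 2; clearing price €116

Merging the schedules and taking the best 3: 133 (A-1), 129 (B-1), 118 (B-2)
The (k+1)-th unit-bid is €116.
Allocation: A 1, B 2.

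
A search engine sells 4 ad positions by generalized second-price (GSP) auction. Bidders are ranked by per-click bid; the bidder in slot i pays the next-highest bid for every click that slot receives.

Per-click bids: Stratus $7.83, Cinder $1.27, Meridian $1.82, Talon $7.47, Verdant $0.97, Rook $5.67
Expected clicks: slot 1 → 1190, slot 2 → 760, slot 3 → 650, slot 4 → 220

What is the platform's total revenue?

Sorting advertisers: $7.83 (Stratus) > $7.47 (Talon) > $5.67 (Rook) > $1.82 (Meridian) > $1.27 (Cinder) > …
Slot 1: Stratus pays $7.47 × 1190 = $8889.30
Slot 2: Talon pays $5.67 × 760 = $4309.20
Slot 3: Rook pays $1.82 × 650 = $1183.00
Slot 4: Meridian pays $1.27 × 220 = $279.40
Total = $14660.90

Total revenue: $14660.90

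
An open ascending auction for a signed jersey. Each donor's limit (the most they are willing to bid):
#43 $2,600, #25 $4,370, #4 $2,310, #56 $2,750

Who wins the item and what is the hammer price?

Open ascending-bid auction: the price rises until one bidder remains; the winner pays the price at which the last rival dropped out.
Limits ranked: 4,370 (#25) > 2,750 (#56) > 2,600 (#43) > 2,310 (#4)
Bidding ends when #56 exits at $2,750; #25 takes it.

#25 wins at $2,750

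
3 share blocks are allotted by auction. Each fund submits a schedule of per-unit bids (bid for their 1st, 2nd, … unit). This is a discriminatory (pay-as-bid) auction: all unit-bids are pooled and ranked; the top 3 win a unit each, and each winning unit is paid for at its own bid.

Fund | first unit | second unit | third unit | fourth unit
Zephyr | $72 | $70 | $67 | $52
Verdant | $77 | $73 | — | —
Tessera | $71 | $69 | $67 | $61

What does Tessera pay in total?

Tessera pays $0

Pooled unit-bids ranked (top 3): 77 (Verdant-1), 73 (Verdant-2), 72 (Zephyr-1)
Next rejected bid: $71 (not a price — pay-as-bid).
Tessera wins no units.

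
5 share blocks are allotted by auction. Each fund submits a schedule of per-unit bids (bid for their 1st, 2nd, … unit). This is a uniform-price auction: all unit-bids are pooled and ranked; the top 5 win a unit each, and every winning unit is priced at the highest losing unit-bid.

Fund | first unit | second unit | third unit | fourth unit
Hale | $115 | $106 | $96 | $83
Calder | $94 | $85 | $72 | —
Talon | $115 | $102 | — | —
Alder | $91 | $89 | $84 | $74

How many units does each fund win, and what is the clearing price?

Hale 3, Talon 2; clearing price $94

All unit-bids, highest first — top 5: 115 (Hale-1), 115 (Talon-1), 106 (Hale-2), 102 (Talon-2), 96 (Hale-3)
Highest rejected unit-bid = $94.
Allocation: Hale 3, Talon 2.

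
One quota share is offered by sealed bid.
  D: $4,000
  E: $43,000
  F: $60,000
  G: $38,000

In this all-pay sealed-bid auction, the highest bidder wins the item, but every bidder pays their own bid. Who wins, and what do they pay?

F pays $60,000

Bids ranked: 60,000 (F) > 43,000 (E) > 38,000 (G) > 4,000 (D)
F is highest and takes the item; every bidder forfeits their bid.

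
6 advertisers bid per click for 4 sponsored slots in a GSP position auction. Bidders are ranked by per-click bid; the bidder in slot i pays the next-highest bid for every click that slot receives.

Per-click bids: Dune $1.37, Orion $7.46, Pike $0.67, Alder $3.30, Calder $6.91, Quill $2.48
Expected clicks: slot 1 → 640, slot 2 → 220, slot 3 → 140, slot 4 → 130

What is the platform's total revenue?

Sorting advertisers: $7.46 (Orion) > $6.91 (Calder) > $3.30 (Alder) > $2.48 (Quill) > $1.37 (Dune) > …
Slot 1: Orion pays $6.91 × 640 = $4422.40
Slot 2: Calder pays $3.30 × 220 = $726.00
Slot 3: Alder pays $2.48 × 140 = $347.20
Slot 4: Quill pays $1.37 × 130 = $178.10
Total = $5673.70

Total revenue: $5673.70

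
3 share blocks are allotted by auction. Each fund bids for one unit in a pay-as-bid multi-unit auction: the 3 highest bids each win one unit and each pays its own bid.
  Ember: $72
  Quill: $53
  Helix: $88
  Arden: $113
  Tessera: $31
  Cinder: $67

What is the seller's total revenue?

Bids ranked high→low: 113 (Arden), 88 (Helix), 72 (Ember), 67 (Cinder), 53 (Quill), …
The 3 highest are Arden, Helix, Ember.
Total revenue = 113 + 88 + 72 = $273.

Total revenue: $273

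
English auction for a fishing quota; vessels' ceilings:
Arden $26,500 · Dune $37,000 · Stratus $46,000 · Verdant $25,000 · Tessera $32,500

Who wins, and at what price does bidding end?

Sorting limits: 46,000 (Stratus) > 37,000 (Dune) > 32,500 (Tessera) > 26,500 (Arden) > 25,000 (Verdant)
Dune is the last rival to drop out, at $37,000; Stratus remains and wins at that price.

Stratus wins at $37,000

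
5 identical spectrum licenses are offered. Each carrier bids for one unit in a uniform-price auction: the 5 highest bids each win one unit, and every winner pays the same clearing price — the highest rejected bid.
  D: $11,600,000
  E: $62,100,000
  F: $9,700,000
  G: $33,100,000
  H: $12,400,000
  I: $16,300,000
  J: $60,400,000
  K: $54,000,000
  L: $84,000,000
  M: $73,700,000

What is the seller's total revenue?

Total revenue: $165,500,000

Ordering the bids: 84,000,000 (L), 73,700,000 (M), 62,100,000 (E), 60,400,000 (J), 54,000,000 (K), 33,100,000 (G), 16,300,000 (I), …
Winners (5 units): L, M, E, J, K.
First losing bid is G's $33,100,000, which sets the uniform price.
Total revenue = 5 × $33,100,000 = $165,500,000.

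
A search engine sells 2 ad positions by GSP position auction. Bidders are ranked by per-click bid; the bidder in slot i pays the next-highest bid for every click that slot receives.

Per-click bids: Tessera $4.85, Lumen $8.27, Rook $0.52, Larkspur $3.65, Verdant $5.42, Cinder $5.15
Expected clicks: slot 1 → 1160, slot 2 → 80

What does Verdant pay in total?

Sorting advertisers: $8.27 (Lumen) > $5.42 (Verdant) > $5.15 (Cinder) > …
Verdant holds slot 2 → pays next bid $5.15 × 80 clicks = $412.00.

Verdant pays $412.00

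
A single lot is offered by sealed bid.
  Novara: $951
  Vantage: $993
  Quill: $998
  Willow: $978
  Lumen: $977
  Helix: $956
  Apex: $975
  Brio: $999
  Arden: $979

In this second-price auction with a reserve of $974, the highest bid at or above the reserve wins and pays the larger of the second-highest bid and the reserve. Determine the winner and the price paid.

Brio pays $998

Rule: the highest bid at or above the reserve wins and pays the larger of the second-highest bid and the reserve.
Bids ranked: 999 (Brio) > 998 (Quill) > 993 (Vantage) > 979 (Arden) > 978 (Willow) > 977 (Lumen) > …
Brio has the top bid at or above the reserve ($999).
Second-highest bid $998 exceeds the reserve $974 → payment $998.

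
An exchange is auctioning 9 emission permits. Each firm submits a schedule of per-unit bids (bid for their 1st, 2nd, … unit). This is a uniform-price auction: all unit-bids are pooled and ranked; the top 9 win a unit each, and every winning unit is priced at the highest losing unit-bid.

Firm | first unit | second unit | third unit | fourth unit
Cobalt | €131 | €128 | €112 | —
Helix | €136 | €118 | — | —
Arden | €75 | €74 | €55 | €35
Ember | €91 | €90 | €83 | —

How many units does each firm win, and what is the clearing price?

All unit-bids, highest first — top 9: 136 (Helix-1), 131 (Cobalt-1), 128 (Cobalt-2), 118 (Helix-2), 112 (Cobalt-3), 91 (Ember-1), 90 (Ember-2), 83 (Ember-3), 75 (Arden-1)
The (k+1)-th unit-bid is €74.
Allocation: Arden 1, Cobalt 3, Ember 3, Helix 2.

Arden 1, Cobalt 3, Ember 3, Helix 2; clearing price €74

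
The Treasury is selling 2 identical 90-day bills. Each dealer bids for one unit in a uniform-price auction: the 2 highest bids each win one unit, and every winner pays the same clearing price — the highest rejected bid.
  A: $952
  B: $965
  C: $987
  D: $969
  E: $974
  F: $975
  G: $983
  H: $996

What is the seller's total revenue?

Bids ranked high→low: 996 (H), 987 (C), 983 (G), 975 (F), …
Winners (2 units): H, C.
First losing bid is G's $983, which sets the uniform price.
Total revenue = 2 × $983 = $1,966.

Total revenue: $1,966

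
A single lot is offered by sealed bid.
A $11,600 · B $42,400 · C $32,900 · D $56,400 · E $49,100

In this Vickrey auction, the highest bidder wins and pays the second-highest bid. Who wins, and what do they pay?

D pays $49,100

Vickrey auction: the highest bidder wins and pays the second-highest bid.
Bids in order: 56,400 (D) > 49,100 (E) > 42,400 (B) > 32,900 (C) > 11,600 (A)
D wins with the highest bid; price is set by the runner-up at $49,100.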